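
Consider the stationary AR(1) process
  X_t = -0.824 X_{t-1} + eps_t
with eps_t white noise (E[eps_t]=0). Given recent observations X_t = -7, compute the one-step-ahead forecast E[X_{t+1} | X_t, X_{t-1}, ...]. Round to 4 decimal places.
E[X_{t+1} \mid \mathcal F_t] = 5.7680

For an AR(p) model X_t = c + sum_i phi_i X_{t-i} + eps_t, the
one-step-ahead conditional mean is
  E[X_{t+1} | X_t, ...] = c + sum_i phi_i X_{t+1-i}.
Substitute known values:
  E[X_{t+1} | ...] = (-0.824) * (-7)
                   = 5.7680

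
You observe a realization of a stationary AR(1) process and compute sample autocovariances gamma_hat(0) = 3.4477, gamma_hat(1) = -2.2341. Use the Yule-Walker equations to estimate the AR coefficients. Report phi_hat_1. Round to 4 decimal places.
\hat\phi_{1} = -0.6480

The Yule-Walker equations for an AR(p) process read, in matrix form,
  Gamma_p phi = r_p,   with   (Gamma_p)_{ij} = gamma(|i - j|),
                       (r_p)_i = gamma(i),   i,j = 1..p.
Substitute the sample gammas (Toeplitz matrix and right-hand side of size 1):
  Gamma_p = [[3.4477]]
  r_p     = [-2.2341]
With p = 1 this is the single equation gamma(0) phi_1 = gamma(1):
  phi_hat_1 = gamma(1) / gamma(0) = -2.2341 / 3.4477 = -0.6480.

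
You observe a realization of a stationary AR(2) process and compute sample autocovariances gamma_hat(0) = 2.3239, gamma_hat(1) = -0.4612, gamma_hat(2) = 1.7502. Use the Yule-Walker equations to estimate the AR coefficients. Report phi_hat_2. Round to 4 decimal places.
\hat\phi_{2} = 0.7430

The Yule-Walker equations for an AR(p) process read, in matrix form,
  Gamma_p phi = r_p,   with   (Gamma_p)_{ij} = gamma(|i - j|),
                       (r_p)_i = gamma(i),   i,j = 1..p.
Substitute the sample gammas (Toeplitz matrix and right-hand side of size 2):
  Gamma_p = [[2.3239, -0.4612], [-0.4612, 2.3239]]
  r_p     = [-0.4612, 1.7502]
Written out:
  2.3239 phi_1 - 0.4612 phi_2 = -0.4612
  -0.4612 phi_1 + 2.3239 phi_2 = 1.7502
Solve by Cramer's rule:
  det = gamma(0)^2 - gamma(1)^2 = (2.3239)^2 - (-0.4612)^2 = 5.40051121 - 0.21270544 = 5.18780577
  phi_hat_1 = [gamma(1) gamma(0) - gamma(1) gamma(2)] / det = [(-0.4612)(2.3239) - (-0.4612)(1.7502)] / 5.18780577 = -0.26459044 / 5.18780577 = -0.051
  phi_hat_2 = [gamma(0) gamma(2) - gamma(1)^2] / det = [(2.3239)(1.7502) - (-0.4612)^2] / 5.18780577 = 3.85458434 / 5.18780577 = 0.743
So phi_hat = [-0.0510, 0.7430].
Therefore phi_hat_2 = 0.7430.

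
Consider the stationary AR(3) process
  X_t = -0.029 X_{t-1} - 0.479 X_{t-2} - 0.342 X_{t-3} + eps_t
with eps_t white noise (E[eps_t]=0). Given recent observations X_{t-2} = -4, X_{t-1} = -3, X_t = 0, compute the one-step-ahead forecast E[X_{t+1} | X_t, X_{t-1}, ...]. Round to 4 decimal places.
E[X_{t+1} \mid \mathcal F_t] = 2.8050

For an AR(p) model X_t = c + sum_i phi_i X_{t-i} + eps_t, the
one-step-ahead conditional mean is
  E[X_{t+1} | X_t, ...] = c + sum_i phi_i X_{t+1-i}.
Substitute known values:
  E[X_{t+1} | ...] = (-0.029) * (0) + (-0.479) * (-3) + (-0.342) * (-4)
                   = 2.8050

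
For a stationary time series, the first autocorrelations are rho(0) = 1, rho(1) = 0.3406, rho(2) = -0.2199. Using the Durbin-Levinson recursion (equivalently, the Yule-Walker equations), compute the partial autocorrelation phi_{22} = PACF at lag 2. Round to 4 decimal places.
\phi_{22} = -0.3800

The PACF at lag k is phi_{kk}, the last component of the solution
to the Yule-Walker system G_k phi = r_k where
  (G_k)_{ij} = rho(|i - j|), (r_k)_i = rho(i), i,j = 1..k.
Equivalently, Durbin-Levinson gives phi_{kk} iteratively:
  phi_{11} = rho(1)
  phi_{kk} = [rho(k) - sum_{j=1..k-1} phi_{k-1,j} rho(k-j)]
            / [1 - sum_{j=1..k-1} phi_{k-1,j} rho(j)],
  phi_{k,j} = phi_{k-1,j} - phi_{kk} phi_{k-1,k-j},  j = 1..k-1.
Step k = 1:
  phi_11 = rho(1) = 0.3406.
Step k = 2:
  phi_22 = [rho(2) - phi_11 rho(1)] / [1 - phi_11 rho(1)] = [-0.2199 - (0.3406)(0.3406)] / [1 - (0.3406)(0.3406)]
         = -0.33590836 / 0.88399164 = -0.38.
Therefore phi_{22} = -0.3800.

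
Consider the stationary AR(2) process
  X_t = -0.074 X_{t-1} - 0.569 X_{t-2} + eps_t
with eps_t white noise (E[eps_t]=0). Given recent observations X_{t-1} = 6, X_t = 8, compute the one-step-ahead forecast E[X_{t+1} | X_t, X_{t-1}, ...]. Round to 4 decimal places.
E[X_{t+1} \mid \mathcal F_t] = -4.0060

For an AR(p) model X_t = c + sum_i phi_i X_{t-i} + eps_t, the
one-step-ahead conditional mean is
  E[X_{t+1} | X_t, ...] = c + sum_i phi_i X_{t+1-i}.
Substitute known values:
  E[X_{t+1} | ...] = (-0.074) * (8) + (-0.569) * (6)
                   = -4.0060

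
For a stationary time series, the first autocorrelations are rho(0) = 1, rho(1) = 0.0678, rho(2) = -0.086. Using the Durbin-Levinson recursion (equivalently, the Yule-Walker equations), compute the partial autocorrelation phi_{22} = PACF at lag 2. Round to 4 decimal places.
\phi_{22} = -0.0910

The PACF at lag k is phi_{kk}, the last component of the solution
to the Yule-Walker system G_k phi = r_k where
  (G_k)_{ij} = rho(|i - j|), (r_k)_i = rho(i), i,j = 1..k.
Equivalently, Durbin-Levinson gives phi_{kk} iteratively:
  phi_{11} = rho(1)
  phi_{kk} = [rho(k) - sum_{j=1..k-1} phi_{k-1,j} rho(k-j)]
            / [1 - sum_{j=1..k-1} phi_{k-1,j} rho(j)],
  phi_{k,j} = phi_{k-1,j} - phi_{kk} phi_{k-1,k-j},  j = 1..k-1.
Step k = 1:
  phi_11 = rho(1) = 0.0678.
Step k = 2:
  phi_22 = [rho(2) - phi_11 rho(1)] / [1 - phi_11 rho(1)] = [-0.086 - (0.0678)(0.0678)] / [1 - (0.0678)(0.0678)]
         = -0.09059684 / 0.99540316 = -0.091.
Therefore phi_{22} = -0.0910.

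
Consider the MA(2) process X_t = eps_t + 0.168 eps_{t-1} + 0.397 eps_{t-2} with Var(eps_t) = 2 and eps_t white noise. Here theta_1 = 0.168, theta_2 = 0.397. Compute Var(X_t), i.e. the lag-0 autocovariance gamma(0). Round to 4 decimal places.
\gamma(0) = 2.3717

For an MA(q) process X_t = eps_t + sum_i theta_i eps_{t-i} with
Var(eps_t) = sigma^2, the variance is
  gamma(0) = sigma^2 * (1 + sum_i theta_i^2).
  sum_i theta_i^2 = (0.168)^2 + (0.397)^2 = 0.028224 + 0.157609 = 0.185833.
  gamma(0) = 2 * (1 + 0.185833) = 2 * 1.185833 = 2.371666, which rounds to 2.3717.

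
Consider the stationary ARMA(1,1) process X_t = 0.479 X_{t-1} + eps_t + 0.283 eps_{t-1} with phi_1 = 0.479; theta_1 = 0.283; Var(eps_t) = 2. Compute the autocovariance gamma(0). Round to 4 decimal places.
\gamma(0) = 3.5071

Multiply the model equation by X_{t-k} and take expectations. With theta_0 = psi_0 = 1 and psi_j the MA(infinity) weights, this gives
  gamma(k) - sum_i phi_i gamma(k-i) = c_k,
  c_k = sigma^2 * sum_{j=k..q} theta_j psi_{j-k}   (c_k = 0 for k > q),
using gamma(-m) = gamma(m).
psi-weights needed (psi_j = theta_j + sum_i phi_i psi_{j-i}):
  psi_1 = theta_1 + phi_1 = 0.283 + (0.479) = 0.762
Right-hand sides:
  c_0 = sigma^2 (1 + theta_1 psi_1) = 2 * (1 + (0.283)(0.762)) = 2 * 1.215646 = 2.431292
  c_1 = sigma^2 theta_1 = 2 * (0.283) = 0.566
  c_2 = 0
Equations for k = 0 and k = 1 (AR order 1):
  gamma(0) = phi_1 gamma(1) + c_0
  gamma(1) = phi_1 gamma(0) + c_1
Substituting the second into the first: gamma(0) (1 - phi_1^2) = c_0 + phi_1 c_1, so
  gamma(0) = (c_0 + phi_1 c_1) / (1 - phi_1^2) = (2.431292 + (0.479)(0.566)) / (1 - (0.479)^2) = 2.702406 / 0.770559 = 3.507072.
Therefore gamma(0) = 3.5071 (to 4 decimal places).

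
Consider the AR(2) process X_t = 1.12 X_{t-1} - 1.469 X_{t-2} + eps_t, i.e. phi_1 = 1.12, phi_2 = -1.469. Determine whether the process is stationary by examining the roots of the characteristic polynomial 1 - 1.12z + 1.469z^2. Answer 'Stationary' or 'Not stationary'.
\text{Not stationary}

The AR(p) characteristic polynomial is P(z) = 1 - 1.12z + 1.469z^2.
Stationarity requires all roots to lie outside the unit circle, i.e. |z| > 1 for every root.
Set 1 + (-1.12) z + (1.469) z^2 = 0, i.e. a z^2 + b z + c = 0 with a = 1.469, b = -1.12, c = 1.
Discriminant D = b^2 - 4ac = (-1.12)^2 - 4*(1.469)*1 = 1.2544 - (5.876) = -4.6216.
D < 0, so the roots are the complex-conjugate pair z = (-b +/- i sqrt(-D)) / (2a) = 0.3812 +/- 0.7317i.
For a conjugate pair |z|^2 = z * conj(z) = (product of roots) = c/a = 1/(1.469) = 0.680735, so |z| = sqrt(0.680735) = 0.8251 for both roots.
Moduli of all roots: 0.8251, 0.8251.
All moduli strictly greater than 1? No.
Verdict: Not stationary.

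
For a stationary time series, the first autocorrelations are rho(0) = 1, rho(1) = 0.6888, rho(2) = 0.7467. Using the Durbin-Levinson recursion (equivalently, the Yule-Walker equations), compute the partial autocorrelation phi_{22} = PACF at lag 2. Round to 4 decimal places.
\phi_{22} = 0.5180

The PACF at lag k is phi_{kk}, the last component of the solution
to the Yule-Walker system G_k phi = r_k where
  (G_k)_{ij} = rho(|i - j|), (r_k)_i = rho(i), i,j = 1..k.
Equivalently, Durbin-Levinson gives phi_{kk} iteratively:
  phi_{11} = rho(1)
  phi_{kk} = [rho(k) - sum_{j=1..k-1} phi_{k-1,j} rho(k-j)]
            / [1 - sum_{j=1..k-1} phi_{k-1,j} rho(j)],
  phi_{k,j} = phi_{k-1,j} - phi_{kk} phi_{k-1,k-j},  j = 1..k-1.
Step k = 1:
  phi_11 = rho(1) = 0.6888.
Step k = 2:
  phi_22 = [rho(2) - phi_11 rho(1)] / [1 - phi_11 rho(1)] = [0.7467 - (0.6888)(0.6888)] / [1 - (0.6888)(0.6888)]
         = 0.27225456 / 0.52555456 = 0.518.
Therefore phi_{22} = 0.5180.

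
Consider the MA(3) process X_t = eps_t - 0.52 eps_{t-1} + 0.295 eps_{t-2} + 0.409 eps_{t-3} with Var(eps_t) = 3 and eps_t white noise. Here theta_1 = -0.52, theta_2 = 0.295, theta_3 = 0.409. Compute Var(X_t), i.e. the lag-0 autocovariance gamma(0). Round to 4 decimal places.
\gamma(0) = 4.5741

For an MA(q) process X_t = eps_t + sum_i theta_i eps_{t-i} with
Var(eps_t) = sigma^2, the variance is
  gamma(0) = sigma^2 * (1 + sum_i theta_i^2).
  sum_i theta_i^2 = (-0.52)^2 + (0.295)^2 + (0.409)^2 = 0.2704 + 0.087025 + 0.167281 = 0.524706.
  gamma(0) = 3 * (1 + 0.524706) = 3 * 1.524706 = 4.574118, which rounds to 4.5741.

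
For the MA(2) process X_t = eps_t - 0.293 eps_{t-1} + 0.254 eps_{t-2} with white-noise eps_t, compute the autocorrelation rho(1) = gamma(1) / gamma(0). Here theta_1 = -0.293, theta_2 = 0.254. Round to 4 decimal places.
\rho(1) = -0.3194

For an MA(q) process with theta_0 = 1, the autocovariance is
  gamma(k) = sigma^2 * sum_{i=0..q-k} theta_i * theta_{i+k},
and rho(k) = gamma(k) / gamma(0). Sigma^2 cancels.
  numerator   = (1)*(-0.293) + (-0.293)*(0.254) = -0.367422.
  denominator = (1)^2 + (-0.293)^2 + (0.254)^2 = 1.150365.
  rho(1) = -0.367422 / 1.150365 = -0.3194.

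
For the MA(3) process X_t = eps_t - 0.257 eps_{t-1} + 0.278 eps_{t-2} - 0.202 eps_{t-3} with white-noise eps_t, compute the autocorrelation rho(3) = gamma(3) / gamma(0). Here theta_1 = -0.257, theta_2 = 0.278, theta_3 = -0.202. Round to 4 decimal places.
\rho(3) = -0.1706

For an MA(q) process with theta_0 = 1, the autocovariance is
  gamma(k) = sigma^2 * sum_{i=0..q-k} theta_i * theta_{i+k},
and rho(k) = gamma(k) / gamma(0). Sigma^2 cancels.
  numerator   = (1)*(-0.202) = -0.202.
  denominator = (1)^2 + (-0.257)^2 + (0.278)^2 + (-0.202)^2 = 1.184137.
  rho(3) = -0.202 / 1.184137 = -0.1706.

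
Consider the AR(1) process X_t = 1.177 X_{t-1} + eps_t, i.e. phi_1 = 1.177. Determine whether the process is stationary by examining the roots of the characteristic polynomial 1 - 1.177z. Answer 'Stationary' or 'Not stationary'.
\text{Not stationary}

The AR(p) characteristic polynomial is P(z) = 1 - 1.177z.
Stationarity requires all roots to lie outside the unit circle, i.e. |z| > 1 for every root.
This is linear in z: 1 + (-1.177) z = 0  =>  z = -1/(-1.177) = 0.849618,  |z| = 0.849618.
Moduli of all roots: 0.8496.
All moduli strictly greater than 1? No.
Verdict: Not stationary.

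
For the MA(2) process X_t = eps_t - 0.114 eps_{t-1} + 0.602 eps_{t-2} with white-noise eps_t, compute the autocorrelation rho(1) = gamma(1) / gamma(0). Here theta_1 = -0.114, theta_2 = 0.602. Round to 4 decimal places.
\rho(1) = -0.1328

For an MA(q) process with theta_0 = 1, the autocovariance is
  gamma(k) = sigma^2 * sum_{i=0..q-k} theta_i * theta_{i+k},
and rho(k) = gamma(k) / gamma(0). Sigma^2 cancels.
  numerator   = (1)*(-0.114) + (-0.114)*(0.602) = -0.182628.
  denominator = (1)^2 + (-0.114)^2 + (0.602)^2 = 1.3754.
  rho(1) = -0.182628 / 1.3754 = -0.1328.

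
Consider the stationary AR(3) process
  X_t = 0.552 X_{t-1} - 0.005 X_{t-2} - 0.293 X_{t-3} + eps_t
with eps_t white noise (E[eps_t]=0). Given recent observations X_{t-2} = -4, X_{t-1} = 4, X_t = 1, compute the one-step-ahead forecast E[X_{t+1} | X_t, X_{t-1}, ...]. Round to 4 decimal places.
E[X_{t+1} \mid \mathcal F_t] = 1.7040

For an AR(p) model X_t = c + sum_i phi_i X_{t-i} + eps_t, the
one-step-ahead conditional mean is
  E[X_{t+1} | X_t, ...] = c + sum_i phi_i X_{t+1-i}.
Substitute known values:
  E[X_{t+1} | ...] = (0.552) * (1) + (-0.005) * (4) + (-0.293) * (-4)
                   = 1.7040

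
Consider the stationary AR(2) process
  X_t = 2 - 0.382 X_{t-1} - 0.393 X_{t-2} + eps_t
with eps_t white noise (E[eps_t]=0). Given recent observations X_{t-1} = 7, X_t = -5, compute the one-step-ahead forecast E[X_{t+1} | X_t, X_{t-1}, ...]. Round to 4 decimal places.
E[X_{t+1} \mid \mathcal F_t] = 1.1590

For an AR(p) model X_t = c + sum_i phi_i X_{t-i} + eps_t, the
one-step-ahead conditional mean is
  E[X_{t+1} | X_t, ...] = c + sum_i phi_i X_{t+1-i}.
Substitute known values:
  E[X_{t+1} | ...] = 2 + (-0.382) * (-5) + (-0.393) * (7)
                   = 1.1590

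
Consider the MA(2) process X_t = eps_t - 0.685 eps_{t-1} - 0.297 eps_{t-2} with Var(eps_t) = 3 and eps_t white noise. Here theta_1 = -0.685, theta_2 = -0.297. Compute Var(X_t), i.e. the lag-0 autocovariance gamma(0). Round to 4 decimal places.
\gamma(0) = 4.6723

For an MA(q) process X_t = eps_t + sum_i theta_i eps_{t-i} with
Var(eps_t) = sigma^2, the variance is
  gamma(0) = sigma^2 * (1 + sum_i theta_i^2).
  sum_i theta_i^2 = (-0.685)^2 + (-0.297)^2 = 0.469225 + 0.088209 = 0.557434.
  gamma(0) = 3 * (1 + 0.557434) = 3 * 1.557434 = 4.672302, which rounds to 4.6723.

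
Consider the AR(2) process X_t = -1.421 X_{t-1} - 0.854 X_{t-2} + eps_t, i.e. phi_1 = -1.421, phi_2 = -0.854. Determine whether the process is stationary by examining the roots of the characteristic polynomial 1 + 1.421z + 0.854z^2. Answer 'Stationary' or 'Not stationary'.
\text{Stationary}

The AR(p) characteristic polynomial is P(z) = 1 + 1.421z + 0.854z^2.
Stationarity requires all roots to lie outside the unit circle, i.e. |z| > 1 for every root.
Set 1 + (1.421) z + (0.854) z^2 = 0, i.e. a z^2 + b z + c = 0 with a = 0.854, b = 1.421, c = 1.
Discriminant D = b^2 - 4ac = (1.421)^2 - 4*(0.854)*1 = 2.019241 - (3.416) = -1.396759.
D < 0, so the roots are the complex-conjugate pair z = (-b +/- i sqrt(-D)) / (2a) = -0.832 +/- 0.6919i.
For a conjugate pair |z|^2 = z * conj(z) = (product of roots) = c/a = 1/(0.854) = 1.17096, so |z| = sqrt(1.17096) = 1.0821 for both roots.
Moduli of all roots: 1.0821, 1.0821.
All moduli strictly greater than 1? Yes.
Verdict: Stationary.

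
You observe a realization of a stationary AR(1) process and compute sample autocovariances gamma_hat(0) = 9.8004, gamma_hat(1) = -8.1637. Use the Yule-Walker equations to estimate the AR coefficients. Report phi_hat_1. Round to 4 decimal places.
\hat\phi_{1} = -0.8330

The Yule-Walker equations for an AR(p) process read, in matrix form,
  Gamma_p phi = r_p,   with   (Gamma_p)_{ij} = gamma(|i - j|),
                       (r_p)_i = gamma(i),   i,j = 1..p.
Substitute the sample gammas (Toeplitz matrix and right-hand side of size 1):
  Gamma_p = [[9.8004]]
  r_p     = [-8.1637]
With p = 1 this is the single equation gamma(0) phi_1 = gamma(1):
  phi_hat_1 = gamma(1) / gamma(0) = -8.1637 / 9.8004 = -0.8330.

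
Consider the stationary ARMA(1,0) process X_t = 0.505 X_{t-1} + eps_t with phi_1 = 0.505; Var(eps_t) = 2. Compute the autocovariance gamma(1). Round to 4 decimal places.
\gamma(1) = 1.3558

Multiply the model equation by X_{t-k} and take expectations. With theta_0 = psi_0 = 1 and psi_j the MA(infinity) weights, this gives
  gamma(k) - sum_i phi_i gamma(k-i) = c_k,
  c_k = sigma^2 * sum_{j=k..q} theta_j psi_{j-k}   (c_k = 0 for k > q),
using gamma(-m) = gamma(m).
Pure AR (q = 0): c_0 = sigma^2 = 2, c_k = 0 for k >= 1.
Equations for k = 0 and k = 1 (AR order 1):
  gamma(0) = phi_1 gamma(1) + c_0
  gamma(1) = phi_1 gamma(0) + c_1
Substituting the second into the first: gamma(0) (1 - phi_1^2) = c_0 + phi_1 c_1, so
  gamma(0) = c_0 / (1 - phi_1^2) = 2 / (1 - (0.505)^2) = 2 / 0.744975 = 2.684654.
  gamma(1) = phi_1 gamma(0) = (0.505)(2.684654) = 1.35575.
Therefore gamma(1) = 1.3558 (to 4 decimal places).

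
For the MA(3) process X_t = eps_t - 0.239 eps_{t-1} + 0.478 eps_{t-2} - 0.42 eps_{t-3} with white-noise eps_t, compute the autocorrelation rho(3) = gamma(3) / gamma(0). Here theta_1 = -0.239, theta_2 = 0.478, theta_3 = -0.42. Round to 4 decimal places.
\rho(3) = -0.2873

For an MA(q) process with theta_0 = 1, the autocovariance is
  gamma(k) = sigma^2 * sum_{i=0..q-k} theta_i * theta_{i+k},
and rho(k) = gamma(k) / gamma(0). Sigma^2 cancels.
  numerator   = (1)*(-0.42) = -0.42.
  denominator = (1)^2 + (-0.239)^2 + (0.478)^2 + (-0.42)^2 = 1.462005.
  rho(3) = -0.42 / 1.462005 = -0.2873.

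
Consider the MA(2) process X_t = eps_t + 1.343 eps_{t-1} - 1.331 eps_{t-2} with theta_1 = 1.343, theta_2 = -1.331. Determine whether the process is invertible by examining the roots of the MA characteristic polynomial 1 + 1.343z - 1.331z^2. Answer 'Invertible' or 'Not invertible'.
\text{Not invertible}

The MA(q) characteristic polynomial is P(z) = 1 + 1.343z - 1.331z^2.
Invertibility requires all roots to lie outside the unit circle, i.e. |z| > 1 for every root.
Set 1 + (1.343) z + (-1.331) z^2 = 0, i.e. a z^2 + b z + c = 0 with a = -1.331, b = 1.343, c = 1.
Discriminant D = b^2 - 4ac = (1.343)^2 - 4*(-1.331)*1 = 1.803649 - (-5.324) = 7.127649.
D >= 0, so the roots are real: z = (-b +/- sqrt(D)) / (2a) = (-1.343 +/- 2.669766) / (-2.662).
  z_1 = (-1.343 + 2.669766) / (-2.662) = -0.4984,   |z_1| = 0.4984.
  z_2 = (-1.343 - 2.669766) / (-2.662) = 1.5074,   |z_2| = 1.5074.
Moduli of all roots: 0.4984, 1.5074.
All moduli strictly greater than 1? No.
Verdict: Not invertible.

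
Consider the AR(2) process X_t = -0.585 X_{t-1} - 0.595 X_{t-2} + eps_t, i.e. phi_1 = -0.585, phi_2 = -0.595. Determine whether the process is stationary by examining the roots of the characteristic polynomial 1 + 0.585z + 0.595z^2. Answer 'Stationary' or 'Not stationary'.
\text{Stationary}

The AR(p) characteristic polynomial is P(z) = 1 + 0.585z + 0.595z^2.
Stationarity requires all roots to lie outside the unit circle, i.e. |z| > 1 for every root.
Set 1 + (0.585) z + (0.595) z^2 = 0, i.e. a z^2 + b z + c = 0 with a = 0.595, b = 0.585, c = 1.
Discriminant D = b^2 - 4ac = (0.585)^2 - 4*(0.595)*1 = 0.342225 - (2.38) = -2.037775.
D < 0, so the roots are the complex-conjugate pair z = (-b +/- i sqrt(-D)) / (2a) = -0.4916 +/- 1.1996i.
For a conjugate pair |z|^2 = z * conj(z) = (product of roots) = c/a = 1/(0.595) = 1.680672, so |z| = sqrt(1.680672) = 1.2964 for both roots.
Moduli of all roots: 1.2964, 1.2964.
All moduli strictly greater than 1? Yes.
Verdict: Stationary.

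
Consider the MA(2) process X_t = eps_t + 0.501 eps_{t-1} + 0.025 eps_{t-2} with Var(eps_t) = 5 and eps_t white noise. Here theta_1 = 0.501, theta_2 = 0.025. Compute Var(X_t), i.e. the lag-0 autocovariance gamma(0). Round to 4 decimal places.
\gamma(0) = 6.2581

For an MA(q) process X_t = eps_t + sum_i theta_i eps_{t-i} with
Var(eps_t) = sigma^2, the variance is
  gamma(0) = sigma^2 * (1 + sum_i theta_i^2).
  sum_i theta_i^2 = (0.501)^2 + (0.025)^2 = 0.251001 + 0.000625 = 0.251626.
  gamma(0) = 5 * (1 + 0.251626) = 5 * 1.251626 = 6.25813, which rounds to 6.2581.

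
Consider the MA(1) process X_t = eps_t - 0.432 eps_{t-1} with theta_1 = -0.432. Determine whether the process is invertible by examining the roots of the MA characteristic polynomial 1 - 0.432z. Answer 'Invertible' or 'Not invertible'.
\text{Invertible}

The MA(q) characteristic polynomial is P(z) = 1 - 0.432z.
Invertibility requires all roots to lie outside the unit circle, i.e. |z| > 1 for every root.
This is linear in z: 1 + (-0.432) z = 0  =>  z = -1/(-0.432) = 2.314815,  |z| = 2.314815.
Moduli of all roots: 2.3148.
All moduli strictly greater than 1? Yes.
Verdict: Invertible.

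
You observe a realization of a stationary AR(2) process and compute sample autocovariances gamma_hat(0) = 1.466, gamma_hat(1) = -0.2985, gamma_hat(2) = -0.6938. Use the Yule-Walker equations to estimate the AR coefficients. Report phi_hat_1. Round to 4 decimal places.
\hat\phi_{1} = -0.3130

The Yule-Walker equations for an AR(p) process read, in matrix form,
  Gamma_p phi = r_p,   with   (Gamma_p)_{ij} = gamma(|i - j|),
                       (r_p)_i = gamma(i),   i,j = 1..p.
Substitute the sample gammas (Toeplitz matrix and right-hand side of size 2):
  Gamma_p = [[1.466, -0.2985], [-0.2985, 1.466]]
  r_p     = [-0.2985, -0.6938]
Written out:
  1.466 phi_1 - 0.2985 phi_2 = -0.2985
  -0.2985 phi_1 + 1.466 phi_2 = -0.6938
Solve by Cramer's rule:
  det = gamma(0)^2 - gamma(1)^2 = (1.466)^2 - (-0.2985)^2 = 2.149156 - 0.08910225 = 2.06005375
  phi_hat_1 = [gamma(1) gamma(0) - gamma(1) gamma(2)] / det = [(-0.2985)(1.466) - (-0.2985)(-0.6938)] / 2.06005375 = -0.6447003 / 2.06005375 = -0.313
  phi_hat_2 = [gamma(0) gamma(2) - gamma(1)^2] / det = [(1.466)(-0.6938) - (-0.2985)^2] / 2.06005375 = -1.10621305 / 2.06005375 = -0.537
So phi_hat = [-0.3130, -0.5370].
Therefore phi_hat_1 = -0.3130.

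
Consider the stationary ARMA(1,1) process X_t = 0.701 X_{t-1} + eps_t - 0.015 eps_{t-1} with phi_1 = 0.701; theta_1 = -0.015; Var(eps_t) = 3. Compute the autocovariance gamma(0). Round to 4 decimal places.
\gamma(0) = 5.7758

Multiply the model equation by X_{t-k} and take expectations. With theta_0 = psi_0 = 1 and psi_j the MA(infinity) weights, this gives
  gamma(k) - sum_i phi_i gamma(k-i) = c_k,
  c_k = sigma^2 * sum_{j=k..q} theta_j psi_{j-k}   (c_k = 0 for k > q),
using gamma(-m) = gamma(m).
psi-weights needed (psi_j = theta_j + sum_i phi_i psi_{j-i}):
  psi_1 = theta_1 + phi_1 = -0.015 + (0.701) = 0.686
Right-hand sides:
  c_0 = sigma^2 (1 + theta_1 psi_1) = 3 * (1 + (-0.015)(0.686)) = 3 * 0.98971 = 2.96913
  c_1 = sigma^2 theta_1 = 3 * (-0.015) = -0.045
  c_2 = 0
Equations for k = 0 and k = 1 (AR order 1):
  gamma(0) = phi_1 gamma(1) + c_0
  gamma(1) = phi_1 gamma(0) + c_1
Substituting the second into the first: gamma(0) (1 - phi_1^2) = c_0 + phi_1 c_1, so
  gamma(0) = (c_0 + phi_1 c_1) / (1 - phi_1^2) = (2.96913 + (0.701)(-0.045)) / (1 - (0.701)^2) = 2.937585 / 0.508599 = 5.775837.
Therefore gamma(0) = 5.7758 (to 4 decimal places).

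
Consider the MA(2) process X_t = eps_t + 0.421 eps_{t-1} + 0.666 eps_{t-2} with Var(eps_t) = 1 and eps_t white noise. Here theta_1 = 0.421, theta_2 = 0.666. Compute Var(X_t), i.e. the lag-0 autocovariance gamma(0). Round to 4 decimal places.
\gamma(0) = 1.6208

For an MA(q) process X_t = eps_t + sum_i theta_i eps_{t-i} with
Var(eps_t) = sigma^2, the variance is
  gamma(0) = sigma^2 * (1 + sum_i theta_i^2).
  sum_i theta_i^2 = (0.421)^2 + (0.666)^2 = 0.177241 + 0.443556 = 0.620797.
  gamma(0) = 1 * (1 + 0.620797) = 1 * 1.620797 = 1.620797, which rounds to 1.6208.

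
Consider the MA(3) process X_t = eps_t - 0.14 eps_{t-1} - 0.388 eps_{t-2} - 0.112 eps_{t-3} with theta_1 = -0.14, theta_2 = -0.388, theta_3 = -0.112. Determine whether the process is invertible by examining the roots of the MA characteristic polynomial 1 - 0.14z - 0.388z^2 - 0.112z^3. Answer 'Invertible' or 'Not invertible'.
\text{Invertible}

The MA(q) characteristic polynomial is P(z) = 1 - 0.14z - 0.388z^2 - 0.112z^3.
Invertibility requires all roots to lie outside the unit circle, i.e. |z| > 1 for every root.
Degree 3: look for a simple real root z0 first, then factor out (1 - z/z0) and solve the remaining quadratic.
Testing z0 = 1.25: P(1.25) = 1 + (-0.14)(1.25) + (-0.388)(1.25)^2 + (-0.112)(1.25)^3
  = 1 + (-0.175) + (-0.60625) + (-0.21875) = 0.  So z_0 = 1.25 is a root, |z_0| = 1.25.
Divide out the factor (1 - 0.8 z) = (1 - z/z0) (since 1/z0 = 0.8):
  P(z) = (1 - 0.8 z)(1 + (0.66) z + (0.14) z^2)
  [check: z-coef 0.66 - (0.8) = -0.14; z^2-coef 0.14 - (0.8)(0.66) = -0.388; z^3-coef -(0.8)(0.14) = -0.112.]
Remaining roots from the quadratic factor 1 + (0.66) z + (0.14) z^2:
  Set 1 + (0.66) z + (0.14) z^2 = 0, i.e. a z^2 + b z + c = 0 with a = 0.14, b = 0.66, c = 1.
  Discriminant D = b^2 - 4ac = (0.66)^2 - 4*(0.14)*1 = 0.4356 - (0.56) = -0.1244.
  D < 0, so the roots are the complex-conjugate pair z = (-b +/- i sqrt(-D)) / (2a) = -2.3571 +/- 1.2597i.
  For a conjugate pair |z|^2 = z * conj(z) = (product of roots) = c/a = 1/(0.14) = 7.142857, so |z| = sqrt(7.142857) = 2.6726 for both roots.
Moduli of all roots: 1.2500, 2.6726, 2.6726.
All moduli strictly greater than 1? Yes.
Verdict: Invertible.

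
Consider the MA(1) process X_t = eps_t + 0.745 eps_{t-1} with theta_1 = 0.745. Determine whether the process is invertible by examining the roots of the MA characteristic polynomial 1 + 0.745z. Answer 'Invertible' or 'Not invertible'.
\text{Invertible}

The MA(q) characteristic polynomial is P(z) = 1 + 0.745z.
Invertibility requires all roots to lie outside the unit circle, i.e. |z| > 1 for every root.
This is linear in z: 1 + (0.745) z = 0  =>  z = -1/(0.745) = -1.342282,  |z| = 1.342282.
Moduli of all roots: 1.3423.
All moduli strictly greater than 1? Yes.
Verdict: Invertible.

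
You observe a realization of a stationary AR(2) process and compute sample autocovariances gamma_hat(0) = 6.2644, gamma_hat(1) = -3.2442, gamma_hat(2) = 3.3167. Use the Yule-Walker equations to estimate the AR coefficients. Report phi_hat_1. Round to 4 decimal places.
\hat\phi_{1} = -0.3330

The Yule-Walker equations for an AR(p) process read, in matrix form,
  Gamma_p phi = r_p,   with   (Gamma_p)_{ij} = gamma(|i - j|),
                       (r_p)_i = gamma(i),   i,j = 1..p.
Substitute the sample gammas (Toeplitz matrix and right-hand side of size 2):
  Gamma_p = [[6.2644, -3.2442], [-3.2442, 6.2644]]
  r_p     = [-3.2442, 3.3167]
Written out:
  6.2644 phi_1 - 3.2442 phi_2 = -3.2442
  -3.2442 phi_1 + 6.2644 phi_2 = 3.3167
Solve by Cramer's rule:
  det = gamma(0)^2 - gamma(1)^2 = (6.2644)^2 - (-3.2442)^2 = 39.24270736 - 10.52483364 = 28.71787372
  phi_hat_1 = [gamma(1) gamma(0) - gamma(1) gamma(2)] / det = [(-3.2442)(6.2644) - (-3.2442)(3.3167)] / 28.71787372 = -9.56292834 / 28.71787372 = -0.333
  phi_hat_2 = [gamma(0) gamma(2) - gamma(1)^2] / det = [(6.2644)(3.3167) - (-3.2442)^2] / 28.71787372 = 10.25230184 / 28.71787372 = 0.357
So phi_hat = [-0.3330, 0.3570].
Therefore phi_hat_1 = -0.3330.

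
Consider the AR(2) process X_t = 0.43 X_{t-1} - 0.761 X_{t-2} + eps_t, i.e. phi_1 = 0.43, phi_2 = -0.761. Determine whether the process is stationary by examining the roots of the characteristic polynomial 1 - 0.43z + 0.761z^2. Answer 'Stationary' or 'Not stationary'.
\text{Stationary}

The AR(p) characteristic polynomial is P(z) = 1 - 0.43z + 0.761z^2.
Stationarity requires all roots to lie outside the unit circle, i.e. |z| > 1 for every root.
Set 1 + (-0.43) z + (0.761) z^2 = 0, i.e. a z^2 + b z + c = 0 with a = 0.761, b = -0.43, c = 1.
Discriminant D = b^2 - 4ac = (-0.43)^2 - 4*(0.761)*1 = 0.1849 - (3.044) = -2.8591.
D < 0, so the roots are the complex-conjugate pair z = (-b +/- i sqrt(-D)) / (2a) = 0.2825 +/- 1.111i.
For a conjugate pair |z|^2 = z * conj(z) = (product of roots) = c/a = 1/(0.761) = 1.31406, so |z| = sqrt(1.31406) = 1.1463 for both roots.
Moduli of all roots: 1.1463, 1.1463.
All moduli strictly greater than 1? Yes.
Verdict: Stationary.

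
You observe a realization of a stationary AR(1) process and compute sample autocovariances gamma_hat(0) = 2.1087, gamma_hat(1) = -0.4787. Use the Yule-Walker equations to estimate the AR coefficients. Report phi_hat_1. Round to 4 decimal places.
\hat\phi_{1} = -0.2270

The Yule-Walker equations for an AR(p) process read, in matrix form,
  Gamma_p phi = r_p,   with   (Gamma_p)_{ij} = gamma(|i - j|),
                       (r_p)_i = gamma(i),   i,j = 1..p.
Substitute the sample gammas (Toeplitz matrix and right-hand side of size 1):
  Gamma_p = [[2.1087]]
  r_p     = [-0.4787]
With p = 1 this is the single equation gamma(0) phi_1 = gamma(1):
  phi_hat_1 = gamma(1) / gamma(0) = -0.4787 / 2.1087 = -0.2270.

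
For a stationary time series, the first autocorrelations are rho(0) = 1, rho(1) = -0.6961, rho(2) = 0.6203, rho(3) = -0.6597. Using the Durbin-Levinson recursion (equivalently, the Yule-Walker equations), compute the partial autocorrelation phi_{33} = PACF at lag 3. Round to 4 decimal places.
\phi_{33} = -0.3300

The PACF at lag k is phi_{kk}, the last component of the solution
to the Yule-Walker system G_k phi = r_k where
  (G_k)_{ij} = rho(|i - j|), (r_k)_i = rho(i), i,j = 1..k.
Equivalently, Durbin-Levinson gives phi_{kk} iteratively:
  phi_{11} = rho(1)
  phi_{kk} = [rho(k) - sum_{j=1..k-1} phi_{k-1,j} rho(k-j)]
            / [1 - sum_{j=1..k-1} phi_{k-1,j} rho(j)],
  phi_{k,j} = phi_{k-1,j} - phi_{kk} phi_{k-1,k-j},  j = 1..k-1.
Step k = 1:
  phi_11 = rho(1) = -0.6961.
Step k = 2:
  phi_22 = [rho(2) - phi_11 rho(1)] / [1 - phi_11 rho(1)] = [0.6203 - (-0.6961)(-0.6961)] / [1 - (-0.6961)(-0.6961)]
         = 0.13574479 / 0.51544479 = 0.263355.
  Update: phi_21 = phi_11 - phi_22 phi_11 = -0.6961 - (0.263355)(-0.6961) = -0.512779.
Step k = 3:
  phi_33 = [rho(3) - phi_21 rho(2) - phi_22 rho(1)] / [1 - phi_21 rho(1) - phi_22 rho(2)]
    numerator   = -0.6597 - (-0.512779)(0.6203) - (0.263355)(-0.6961) = -0.15830212
    denominator = 1 - (-0.512779)(-0.6961) - (0.263355)(0.6203) = 0.47969577
  phi_33 = -0.15830212 / 0.47969577 = -0.33.
Therefore phi_{33} = -0.3300.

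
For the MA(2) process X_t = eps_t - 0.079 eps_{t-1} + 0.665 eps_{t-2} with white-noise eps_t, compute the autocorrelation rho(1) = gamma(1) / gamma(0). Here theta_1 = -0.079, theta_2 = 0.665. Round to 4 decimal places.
\rho(1) = -0.0908

For an MA(q) process with theta_0 = 1, the autocovariance is
  gamma(k) = sigma^2 * sum_{i=0..q-k} theta_i * theta_{i+k},
and rho(k) = gamma(k) / gamma(0). Sigma^2 cancels.
  numerator   = (1)*(-0.079) + (-0.079)*(0.665) = -0.131535.
  denominator = (1)^2 + (-0.079)^2 + (0.665)^2 = 1.448466.
  rho(1) = -0.131535 / 1.448466 = -0.0908.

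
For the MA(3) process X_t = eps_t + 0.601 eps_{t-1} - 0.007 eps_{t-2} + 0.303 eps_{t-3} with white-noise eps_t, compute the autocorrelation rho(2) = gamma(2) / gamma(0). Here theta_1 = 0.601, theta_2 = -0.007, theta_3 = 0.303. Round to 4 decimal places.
\rho(2) = 0.1205

For an MA(q) process with theta_0 = 1, the autocovariance is
  gamma(k) = sigma^2 * sum_{i=0..q-k} theta_i * theta_{i+k},
and rho(k) = gamma(k) / gamma(0). Sigma^2 cancels.
  numerator   = (1)*(-0.007) + (0.601)*(0.303) = 0.175103.
  denominator = (1)^2 + (0.601)^2 + (-0.007)^2 + (0.303)^2 = 1.453059.
  rho(2) = 0.175103 / 1.453059 = 0.1205.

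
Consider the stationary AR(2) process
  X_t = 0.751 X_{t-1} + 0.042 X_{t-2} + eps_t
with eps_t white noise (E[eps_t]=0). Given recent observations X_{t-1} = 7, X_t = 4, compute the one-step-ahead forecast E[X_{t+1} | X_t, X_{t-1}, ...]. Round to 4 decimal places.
E[X_{t+1} \mid \mathcal F_t] = 3.2980

For an AR(p) model X_t = c + sum_i phi_i X_{t-i} + eps_t, the
one-step-ahead conditional mean is
  E[X_{t+1} | X_t, ...] = c + sum_i phi_i X_{t+1-i}.
Substitute known values:
  E[X_{t+1} | ...] = (0.751) * (4) + (0.042) * (7)
                   = 3.2980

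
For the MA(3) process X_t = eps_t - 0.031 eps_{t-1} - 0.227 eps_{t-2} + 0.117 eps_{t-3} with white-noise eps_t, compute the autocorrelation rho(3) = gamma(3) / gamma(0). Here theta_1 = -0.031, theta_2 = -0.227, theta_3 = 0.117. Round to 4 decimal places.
\rho(3) = 0.1097

For an MA(q) process with theta_0 = 1, the autocovariance is
  gamma(k) = sigma^2 * sum_{i=0..q-k} theta_i * theta_{i+k},
and rho(k) = gamma(k) / gamma(0). Sigma^2 cancels.
  numerator   = (1)*(0.117) = 0.117.
  denominator = (1)^2 + (-0.031)^2 + (-0.227)^2 + (0.117)^2 = 1.066179.
  rho(3) = 0.117 / 1.066179 = 0.1097.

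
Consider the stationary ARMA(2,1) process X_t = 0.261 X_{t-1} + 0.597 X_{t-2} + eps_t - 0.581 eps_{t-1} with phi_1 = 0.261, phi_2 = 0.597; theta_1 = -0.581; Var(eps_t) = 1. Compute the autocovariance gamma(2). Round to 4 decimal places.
\gamma(2) = 0.8231

Multiply the model equation by X_{t-k} and take expectations. With theta_0 = psi_0 = 1 and psi_j the MA(infinity) weights, this gives
  gamma(k) - sum_i phi_i gamma(k-i) = c_k,
  c_k = sigma^2 * sum_{j=k..q} theta_j psi_{j-k}   (c_k = 0 for k > q),
using gamma(-m) = gamma(m).
psi-weights needed (psi_j = theta_j + sum_i phi_i psi_{j-i}):
  psi_1 = theta_1 + phi_1 = -0.581 + (0.261) = -0.32
Right-hand sides:
  c_0 = sigma^2 (1 + theta_1 psi_1) = 1 * (1 + (-0.581)(-0.32)) = 1 * 1.18592 = 1.18592
  c_1 = sigma^2 theta_1 = 1 * (-0.581) = -0.581
  c_2 = 0
Equations for k = 0, 1, 2 (AR order 2, c_2 = 0):
  (E0) gamma(0) = phi_1 gamma(1) + phi_2 gamma(2) + c_0
  (E1) gamma(1) = phi_1 gamma(0) + phi_2 gamma(1) + c_1
  (E2) gamma(2) = phi_1 gamma(1) + phi_2 gamma(0)
From (E1): gamma(1) = A gamma(0) + B with
  A = phi_1 / (1 - phi_2) = 0.261 / 0.403 = 0.647643,   B = c_1 / (1 - phi_2) = -0.581 / 0.403 = -1.441687.
Insert (E2) into (E0): gamma(0) (1 - phi_2^2) = phi_1 (1 + phi_2) gamma(1) + c_0.
  phi_1 (1 + phi_2) = (0.261)(1.597) = 0.416817,   1 - phi_2^2 = 0.643591.
Replace gamma(1) by A gamma(0) + B and collect gamma(0):
  gamma(0) [0.643591 - (0.416817)(0.647643)] = (0.416817)(-1.441687) + 1.18592
  gamma(0) * 0.373643 = 0.585
  gamma(0) = 0.585 / 0.373643 = 1.565668.
  gamma(1) = A gamma(0) + B = (0.647643)(1.565668) + (-1.441687) = -0.427694.
  gamma(2) = phi_1 gamma(1) + phi_2 gamma(0) = (0.261)(-0.427694) + (0.597)(1.565668) = 0.823076.
Therefore gamma(2) = 0.8231 (to 4 decimal places).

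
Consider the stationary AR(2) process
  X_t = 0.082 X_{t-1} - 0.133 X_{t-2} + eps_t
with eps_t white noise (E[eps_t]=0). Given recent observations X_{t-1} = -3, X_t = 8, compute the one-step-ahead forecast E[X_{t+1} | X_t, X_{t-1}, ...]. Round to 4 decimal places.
E[X_{t+1} \mid \mathcal F_t] = 1.0550

For an AR(p) model X_t = c + sum_i phi_i X_{t-i} + eps_t, the
one-step-ahead conditional mean is
  E[X_{t+1} | X_t, ...] = c + sum_i phi_i X_{t+1-i}.
Substitute known values:
  E[X_{t+1} | ...] = (0.082) * (8) + (-0.133) * (-3)
                   = 1.0550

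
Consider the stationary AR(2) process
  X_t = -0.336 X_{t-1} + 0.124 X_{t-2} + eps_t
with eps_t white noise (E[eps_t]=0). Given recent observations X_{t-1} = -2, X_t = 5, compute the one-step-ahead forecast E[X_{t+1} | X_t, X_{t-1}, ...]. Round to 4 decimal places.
E[X_{t+1} \mid \mathcal F_t] = -1.9280

For an AR(p) model X_t = c + sum_i phi_i X_{t-i} + eps_t, the
one-step-ahead conditional mean is
  E[X_{t+1} | X_t, ...] = c + sum_i phi_i X_{t+1-i}.
Substitute known values:
  E[X_{t+1} | ...] = (-0.336) * (5) + (0.124) * (-2)
                   = -1.9280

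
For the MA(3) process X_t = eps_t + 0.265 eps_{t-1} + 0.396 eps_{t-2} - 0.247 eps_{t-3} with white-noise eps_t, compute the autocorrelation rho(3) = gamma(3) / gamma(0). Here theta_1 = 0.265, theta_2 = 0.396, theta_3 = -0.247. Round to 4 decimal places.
\rho(3) = -0.1918

For an MA(q) process with theta_0 = 1, the autocovariance is
  gamma(k) = sigma^2 * sum_{i=0..q-k} theta_i * theta_{i+k},
and rho(k) = gamma(k) / gamma(0). Sigma^2 cancels.
  numerator   = (1)*(-0.247) = -0.247.
  denominator = (1)^2 + (0.265)^2 + (0.396)^2 + (-0.247)^2 = 1.28805.
  rho(3) = -0.247 / 1.28805 = -0.1918.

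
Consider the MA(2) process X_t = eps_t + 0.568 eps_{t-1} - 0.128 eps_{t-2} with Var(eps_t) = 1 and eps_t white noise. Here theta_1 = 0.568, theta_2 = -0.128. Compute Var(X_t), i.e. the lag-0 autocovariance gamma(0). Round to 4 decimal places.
\gamma(0) = 1.3390

For an MA(q) process X_t = eps_t + sum_i theta_i eps_{t-i} with
Var(eps_t) = sigma^2, the variance is
  gamma(0) = sigma^2 * (1 + sum_i theta_i^2).
  sum_i theta_i^2 = (0.568)^2 + (-0.128)^2 = 0.322624 + 0.016384 = 0.339008.
  gamma(0) = 1 * (1 + 0.339008) = 1 * 1.339008 = 1.339008, which rounds to 1.3390.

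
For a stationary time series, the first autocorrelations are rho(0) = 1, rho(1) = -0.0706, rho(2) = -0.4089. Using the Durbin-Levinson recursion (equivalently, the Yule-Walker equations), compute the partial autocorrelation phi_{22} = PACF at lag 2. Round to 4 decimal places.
\phi_{22} = -0.4160

The PACF at lag k is phi_{kk}, the last component of the solution
to the Yule-Walker system G_k phi = r_k where
  (G_k)_{ij} = rho(|i - j|), (r_k)_i = rho(i), i,j = 1..k.
Equivalently, Durbin-Levinson gives phi_{kk} iteratively:
  phi_{11} = rho(1)
  phi_{kk} = [rho(k) - sum_{j=1..k-1} phi_{k-1,j} rho(k-j)]
            / [1 - sum_{j=1..k-1} phi_{k-1,j} rho(j)],
  phi_{k,j} = phi_{k-1,j} - phi_{kk} phi_{k-1,k-j},  j = 1..k-1.
Step k = 1:
  phi_11 = rho(1) = -0.0706.
Step k = 2:
  phi_22 = [rho(2) - phi_11 rho(1)] / [1 - phi_11 rho(1)] = [-0.4089 - (-0.0706)(-0.0706)] / [1 - (-0.0706)(-0.0706)]
         = -0.41388436 / 0.99501564 = -0.416.
Therefore phi_{22} = -0.4160.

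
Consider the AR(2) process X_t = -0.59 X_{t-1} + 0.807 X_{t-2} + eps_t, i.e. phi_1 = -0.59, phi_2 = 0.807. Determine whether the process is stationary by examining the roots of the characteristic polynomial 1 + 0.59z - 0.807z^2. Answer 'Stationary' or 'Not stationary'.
\text{Not stationary}

The AR(p) characteristic polynomial is P(z) = 1 + 0.59z - 0.807z^2.
Stationarity requires all roots to lie outside the unit circle, i.e. |z| > 1 for every root.
Set 1 + (0.59) z + (-0.807) z^2 = 0, i.e. a z^2 + b z + c = 0 with a = -0.807, b = 0.59, c = 1.
Discriminant D = b^2 - 4ac = (0.59)^2 - 4*(-0.807)*1 = 0.3481 - (-3.228) = 3.5761.
D >= 0, so the roots are real: z = (-b +/- sqrt(D)) / (2a) = (-0.59 +/- 1.891058) / (-1.614).
  z_1 = (-0.59 + 1.891058) / (-1.614) = -0.8061,   |z_1| = 0.8061.
  z_2 = (-0.59 - 1.891058) / (-1.614) = 1.5372,   |z_2| = 1.5372.
Moduli of all roots: 0.8061, 1.5372.
All moduli strictly greater than 1? No.
Verdict: Not stationary.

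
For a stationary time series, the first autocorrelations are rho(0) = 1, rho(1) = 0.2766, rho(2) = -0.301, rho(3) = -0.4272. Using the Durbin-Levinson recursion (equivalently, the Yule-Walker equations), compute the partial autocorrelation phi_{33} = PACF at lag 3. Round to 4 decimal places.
\phi_{33} = -0.2559

The PACF at lag k is phi_{kk}, the last component of the solution
to the Yule-Walker system G_k phi = r_k where
  (G_k)_{ij} = rho(|i - j|), (r_k)_i = rho(i), i,j = 1..k.
Equivalently, Durbin-Levinson gives phi_{kk} iteratively:
  phi_{11} = rho(1)
  phi_{kk} = [rho(k) - sum_{j=1..k-1} phi_{k-1,j} rho(k-j)]
            / [1 - sum_{j=1..k-1} phi_{k-1,j} rho(j)],
  phi_{k,j} = phi_{k-1,j} - phi_{kk} phi_{k-1,k-j},  j = 1..k-1.
Step k = 1:
  phi_11 = rho(1) = 0.2766.
Step k = 2:
  phi_22 = [rho(2) - phi_11 rho(1)] / [1 - phi_11 rho(1)] = [-0.301 - (0.2766)(0.2766)] / [1 - (0.2766)(0.2766)]
         = -0.37750756 / 0.92349244 = -0.408783.
  Update: phi_21 = phi_11 - phi_22 phi_11 = 0.2766 - (-0.408783)(0.2766) = 0.389669.
Step k = 3:
  phi_33 = [rho(3) - phi_21 rho(2) - phi_22 rho(1)] / [1 - phi_21 rho(1) - phi_22 rho(2)]
    numerator   = -0.4272 - (0.389669)(-0.301) - (-0.408783)(0.2766) = -0.19684031
    denominator = 1 - (0.389669)(0.2766) - (-0.408783)(-0.301) = 0.76917395
  phi_33 = -0.19684031 / 0.76917395 = -0.2559.
Therefore phi_{33} = -0.2559.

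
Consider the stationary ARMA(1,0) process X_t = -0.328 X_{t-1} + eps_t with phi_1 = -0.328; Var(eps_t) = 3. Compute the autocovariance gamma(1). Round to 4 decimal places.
\gamma(1) = -1.1026

Multiply the model equation by X_{t-k} and take expectations. With theta_0 = psi_0 = 1 and psi_j the MA(infinity) weights, this gives
  gamma(k) - sum_i phi_i gamma(k-i) = c_k,
  c_k = sigma^2 * sum_{j=k..q} theta_j psi_{j-k}   (c_k = 0 for k > q),
using gamma(-m) = gamma(m).
Pure AR (q = 0): c_0 = sigma^2 = 3, c_k = 0 for k >= 1.
Equations for k = 0 and k = 1 (AR order 1):
  gamma(0) = phi_1 gamma(1) + c_0
  gamma(1) = phi_1 gamma(0) + c_1
Substituting the second into the first: gamma(0) (1 - phi_1^2) = c_0 + phi_1 c_1, so
  gamma(0) = c_0 / (1 - phi_1^2) = 3 / (1 - (-0.328)^2) = 3 / 0.892416 = 3.361661.
  gamma(1) = phi_1 gamma(0) = (-0.328)(3.361661) = -1.102625.
Therefore gamma(1) = -1.1026 (to 4 decimal places).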